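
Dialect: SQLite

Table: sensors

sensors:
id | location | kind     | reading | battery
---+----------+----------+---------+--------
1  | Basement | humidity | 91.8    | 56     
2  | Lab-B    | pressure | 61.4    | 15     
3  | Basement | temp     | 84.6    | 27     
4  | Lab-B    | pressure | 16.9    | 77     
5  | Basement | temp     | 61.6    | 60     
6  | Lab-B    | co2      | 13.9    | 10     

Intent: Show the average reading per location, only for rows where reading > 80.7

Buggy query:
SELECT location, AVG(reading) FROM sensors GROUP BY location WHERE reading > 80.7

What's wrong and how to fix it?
Bug: WHERE cannot follow GROUP BY

Fix: Place WHERE between FROM and GROUP BY

Corrected query:
SELECT location, AVG(reading) FROM sensors WHERE reading > 80.7 GROUP BY location

Result:
location | AVG(reading)
---------+-------------
Basement | 88.2        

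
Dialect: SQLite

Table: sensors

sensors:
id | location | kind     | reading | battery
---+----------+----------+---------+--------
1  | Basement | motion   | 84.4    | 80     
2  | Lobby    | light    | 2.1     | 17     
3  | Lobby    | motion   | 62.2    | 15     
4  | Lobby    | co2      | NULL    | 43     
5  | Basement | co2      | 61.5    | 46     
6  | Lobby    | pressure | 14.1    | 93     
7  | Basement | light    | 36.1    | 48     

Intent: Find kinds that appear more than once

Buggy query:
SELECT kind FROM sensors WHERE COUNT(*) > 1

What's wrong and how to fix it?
Bug: COUNT(*) is an aggregate and cannot be used in WHERE

Fix: GROUP BY kind, then filter groups with HAVING COUNT(*) > 1

Corrected query:
SELECT kind FROM sensors GROUP BY kind HAVING COUNT(*) > 1

Result:
kind  
------
co2   
light 
motion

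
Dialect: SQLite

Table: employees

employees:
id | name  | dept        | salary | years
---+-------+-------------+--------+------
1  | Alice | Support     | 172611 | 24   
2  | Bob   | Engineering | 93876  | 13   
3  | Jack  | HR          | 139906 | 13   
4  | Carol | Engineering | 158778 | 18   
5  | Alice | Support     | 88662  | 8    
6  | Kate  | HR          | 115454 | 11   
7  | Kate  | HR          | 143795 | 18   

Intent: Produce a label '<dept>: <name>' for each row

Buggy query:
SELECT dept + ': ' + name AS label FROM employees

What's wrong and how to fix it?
Bug: SQLite uses || for string concatenation; + coerces text to numbers (yielding 0)

Fix: Replace + with || to concatenate text

Corrected query:
SELECT dept || ': ' || name AS label FROM employees

Result:
label             
------------------
Support: Alice    
Engineering: Bob  
HR: Jack          
Engineering: Carol
Support: Alice    
HR: Kate          
HR: Kate          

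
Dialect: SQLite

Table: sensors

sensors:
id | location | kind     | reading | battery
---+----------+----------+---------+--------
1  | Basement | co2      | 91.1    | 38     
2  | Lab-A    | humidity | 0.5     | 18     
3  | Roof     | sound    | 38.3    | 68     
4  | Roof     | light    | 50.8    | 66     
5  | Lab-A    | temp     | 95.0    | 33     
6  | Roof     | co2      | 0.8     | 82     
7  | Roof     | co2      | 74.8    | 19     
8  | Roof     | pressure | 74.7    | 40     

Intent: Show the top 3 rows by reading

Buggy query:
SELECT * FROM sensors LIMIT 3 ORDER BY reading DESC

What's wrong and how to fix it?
Bug: ORDER BY cannot follow LIMIT; LIMIT is the final clause

Fix: Swap the clauses: ORDER BY first, then LIMIT

Corrected query:
SELECT * FROM sensors ORDER BY reading DESC LIMIT 3

Result:
id | location | kind | reading | battery
---+----------+------+---------+--------
5  | Lab-A    | temp | 95      | 33     
1  | Basement | co2  | 91.1    | 38     
7  | Roof     | co2  | 74.8    | 19     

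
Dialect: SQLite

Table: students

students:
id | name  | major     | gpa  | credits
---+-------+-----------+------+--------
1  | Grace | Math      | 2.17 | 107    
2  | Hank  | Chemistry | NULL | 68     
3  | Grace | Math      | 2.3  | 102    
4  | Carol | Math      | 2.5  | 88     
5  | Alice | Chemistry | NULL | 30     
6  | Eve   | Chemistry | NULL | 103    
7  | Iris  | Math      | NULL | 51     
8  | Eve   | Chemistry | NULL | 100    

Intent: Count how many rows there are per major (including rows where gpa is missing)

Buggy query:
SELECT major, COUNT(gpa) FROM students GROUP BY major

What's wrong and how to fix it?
Bug: COUNT(gpa) skips NULLs, so groups with missing gpa are undercounted

Fix: Use COUNT(*) to count all rows regardless of NULL

Corrected query:
SELECT major, COUNT(*) FROM students GROUP BY major

Result:
major     | COUNT(*)
----------+---------
Chemistry | 4       
Math      | 4       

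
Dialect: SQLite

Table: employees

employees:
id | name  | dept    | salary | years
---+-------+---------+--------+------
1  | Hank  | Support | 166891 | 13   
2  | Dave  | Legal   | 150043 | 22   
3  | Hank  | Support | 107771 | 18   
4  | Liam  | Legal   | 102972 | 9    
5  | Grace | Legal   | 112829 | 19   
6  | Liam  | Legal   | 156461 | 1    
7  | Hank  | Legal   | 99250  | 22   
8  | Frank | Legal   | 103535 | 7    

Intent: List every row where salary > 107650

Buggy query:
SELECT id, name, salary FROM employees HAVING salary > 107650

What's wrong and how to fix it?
Bug: HAVING filters the output of aggregation, but this query has no GROUP BY and no aggregate functions, so SQLite rejects it (HAVING clause on a non-aggregate query); the condition here is per row

Fix: Replace HAVING with WHERE since the condition applies to individual rows

Corrected query:
SELECT id, name, salary FROM employees WHERE salary > 107650

Result:
id | name  | salary
---+-------+-------
1  | Hank  | 166891
2  | Dave  | 150043
3  | Hank  | 107771
5  | Grace | 112829
6  | Liam  | 156461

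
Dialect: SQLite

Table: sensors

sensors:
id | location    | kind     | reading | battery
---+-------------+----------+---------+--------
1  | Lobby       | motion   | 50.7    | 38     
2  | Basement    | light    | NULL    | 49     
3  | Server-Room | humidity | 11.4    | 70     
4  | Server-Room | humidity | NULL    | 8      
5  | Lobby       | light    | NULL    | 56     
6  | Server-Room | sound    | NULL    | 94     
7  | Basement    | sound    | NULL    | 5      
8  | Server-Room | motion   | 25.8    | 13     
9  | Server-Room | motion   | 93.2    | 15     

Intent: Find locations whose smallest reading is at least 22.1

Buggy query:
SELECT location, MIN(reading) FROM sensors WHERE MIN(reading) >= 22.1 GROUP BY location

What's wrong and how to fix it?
Bug: MIN() in WHERE is a misuse of aggregate

Fix: Replace WHERE with HAVING after the GROUP BY

Corrected query:
SELECT location, MIN(reading) FROM sensors GROUP BY location HAVING MIN(reading) >= 22.1

Result:
location | MIN(reading)
---------+-------------
Lobby    | 50.7        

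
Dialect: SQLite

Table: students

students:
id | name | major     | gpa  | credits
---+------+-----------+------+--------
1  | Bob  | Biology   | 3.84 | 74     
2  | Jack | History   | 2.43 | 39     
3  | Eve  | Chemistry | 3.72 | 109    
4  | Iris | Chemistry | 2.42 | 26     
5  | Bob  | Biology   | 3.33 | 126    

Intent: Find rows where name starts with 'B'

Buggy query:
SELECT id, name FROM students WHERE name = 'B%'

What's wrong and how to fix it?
Bug: Wildcards only work with LIKE; '=' treats '%' as a literal character

Fix: Use LIKE for wildcard pattern matching

Corrected query:
SELECT id, name FROM students WHERE name LIKE 'B%'

Result:
id | name
---+-----
1  | Bob 
5  | Bob 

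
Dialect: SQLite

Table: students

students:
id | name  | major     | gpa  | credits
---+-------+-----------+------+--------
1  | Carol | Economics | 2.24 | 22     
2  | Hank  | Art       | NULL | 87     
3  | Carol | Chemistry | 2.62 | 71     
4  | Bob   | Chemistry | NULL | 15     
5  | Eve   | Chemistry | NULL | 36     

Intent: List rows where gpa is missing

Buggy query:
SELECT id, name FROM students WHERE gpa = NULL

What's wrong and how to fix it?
Bug: '= NULL' is always unknown in SQL three-valued logic, so no rows match

Fix: Use IS NULL to test for NULL

Corrected query:
SELECT id, name FROM students WHERE gpa IS NULL

Result:
id | name
---+-----
2  | Hank
4  | Bob 
5  | Eve 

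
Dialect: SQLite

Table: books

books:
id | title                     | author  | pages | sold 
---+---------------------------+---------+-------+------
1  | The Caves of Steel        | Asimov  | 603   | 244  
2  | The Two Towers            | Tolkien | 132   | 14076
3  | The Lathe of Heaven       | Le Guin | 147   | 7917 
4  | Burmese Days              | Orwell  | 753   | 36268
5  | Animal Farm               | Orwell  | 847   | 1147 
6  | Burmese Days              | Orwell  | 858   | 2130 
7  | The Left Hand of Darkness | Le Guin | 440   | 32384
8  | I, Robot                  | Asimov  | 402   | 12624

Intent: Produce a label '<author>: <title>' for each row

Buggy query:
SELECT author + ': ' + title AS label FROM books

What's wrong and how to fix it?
Bug: SQLite uses || for string concatenation; + coerces text to numbers (yielding 0)

Fix: Replace + with || to concatenate text

Corrected query:
SELECT author || ': ' || title AS label FROM books

Result:
label                             
----------------------------------
Asimov: The Caves of Steel        
Tolkien: The Two Towers           
Le Guin: The Lathe of Heaven      
Orwell: Burmese Days              
Orwell: Animal Farm               
Orwell: Burmese Days              
Le Guin: The Left Hand of Darkness
Asimov: I, Robot                  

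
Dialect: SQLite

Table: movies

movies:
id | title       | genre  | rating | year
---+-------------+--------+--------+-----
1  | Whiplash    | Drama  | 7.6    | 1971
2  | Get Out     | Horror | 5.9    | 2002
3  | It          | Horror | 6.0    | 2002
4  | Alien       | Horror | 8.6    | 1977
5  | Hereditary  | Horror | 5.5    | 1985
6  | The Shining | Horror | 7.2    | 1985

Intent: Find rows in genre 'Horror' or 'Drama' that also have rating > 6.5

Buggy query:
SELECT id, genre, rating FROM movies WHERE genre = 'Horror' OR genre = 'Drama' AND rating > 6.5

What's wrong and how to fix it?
Bug: AND binds tighter than OR, so this parses as genre = 'Horror' OR (genre = 'Drama' AND rating > 6.5)

Fix: Group the OR with parentheses (or use IN), then AND the threshold

Corrected query:
SELECT id, genre, rating FROM movies WHERE (genre = 'Horror' OR genre = 'Drama') AND rating > 6.5

Result:
id | genre  | rating
---+--------+-------
1  | Drama  | 7.6   
4  | Horror | 8.6   
6  | Horror | 7.2   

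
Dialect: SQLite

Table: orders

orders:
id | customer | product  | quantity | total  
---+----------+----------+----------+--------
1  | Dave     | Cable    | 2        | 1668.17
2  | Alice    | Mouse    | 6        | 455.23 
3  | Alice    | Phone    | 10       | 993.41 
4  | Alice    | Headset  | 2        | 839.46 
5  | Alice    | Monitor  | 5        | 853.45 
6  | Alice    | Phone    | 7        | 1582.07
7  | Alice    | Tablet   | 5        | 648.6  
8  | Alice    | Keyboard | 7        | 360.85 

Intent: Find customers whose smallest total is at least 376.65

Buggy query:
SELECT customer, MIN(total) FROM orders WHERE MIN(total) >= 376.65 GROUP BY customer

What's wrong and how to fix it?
Bug: MIN() in WHERE is a misuse of aggregate

Fix: Use HAVING for the per-group MIN condition

Corrected query:
SELECT customer, MIN(total) FROM orders GROUP BY customer HAVING MIN(total) >= 376.65

Result:
customer | MIN(total)
---------+-----------
Dave     | 1668.17   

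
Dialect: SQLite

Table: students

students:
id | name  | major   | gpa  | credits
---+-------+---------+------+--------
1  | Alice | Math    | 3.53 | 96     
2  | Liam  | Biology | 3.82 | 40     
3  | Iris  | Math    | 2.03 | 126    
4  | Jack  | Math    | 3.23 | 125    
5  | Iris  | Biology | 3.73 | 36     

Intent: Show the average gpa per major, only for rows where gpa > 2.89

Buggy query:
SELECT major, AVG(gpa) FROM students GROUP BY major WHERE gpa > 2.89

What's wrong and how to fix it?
Bug: WHERE cannot follow GROUP BY

Fix: Move the WHERE clause before GROUP BY

Corrected query:
SELECT major, AVG(gpa) FROM students WHERE gpa > 2.89 GROUP BY major

Result:
major   | AVG(gpa)
--------+---------
Biology | 3.775   
Math    | 3.38    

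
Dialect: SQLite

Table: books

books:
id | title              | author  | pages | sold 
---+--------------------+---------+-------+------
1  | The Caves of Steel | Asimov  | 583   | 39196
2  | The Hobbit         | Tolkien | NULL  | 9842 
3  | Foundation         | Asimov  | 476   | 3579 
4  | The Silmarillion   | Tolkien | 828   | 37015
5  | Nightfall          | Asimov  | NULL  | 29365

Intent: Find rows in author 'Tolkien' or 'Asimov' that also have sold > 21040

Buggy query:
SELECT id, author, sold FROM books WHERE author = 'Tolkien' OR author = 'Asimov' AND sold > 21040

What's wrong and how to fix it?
Bug: Without parentheses, AND is evaluated before OR, so the sold filter only applies to the 'Asimov' branch

Fix: Add parentheses around the OR so the AND applies to both alternatives

Corrected query:
SELECT id, author, sold FROM books WHERE (author = 'Tolkien' OR author = 'Asimov') AND sold > 21040

Result:
id | author  | sold 
---+---------+------
1  | Asimov  | 39196
4  | Tolkien | 37015
5  | Asimov  | 29365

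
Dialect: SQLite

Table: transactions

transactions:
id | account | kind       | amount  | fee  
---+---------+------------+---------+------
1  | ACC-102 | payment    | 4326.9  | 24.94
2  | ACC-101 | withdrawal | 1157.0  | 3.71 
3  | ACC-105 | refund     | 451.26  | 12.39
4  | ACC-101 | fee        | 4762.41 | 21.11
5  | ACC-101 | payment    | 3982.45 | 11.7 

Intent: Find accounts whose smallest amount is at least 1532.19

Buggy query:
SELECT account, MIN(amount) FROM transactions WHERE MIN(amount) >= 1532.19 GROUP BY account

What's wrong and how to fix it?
Bug: Aggregates like MIN are computed per group after WHERE runs

Fix: Use HAVING for the per-group MIN condition

Corrected query:
SELECT account, MIN(amount) FROM transactions GROUP BY account HAVING MIN(amount) >= 1532.19

Result:
account | MIN(amount)
--------+------------
ACC-102 | 4326.9     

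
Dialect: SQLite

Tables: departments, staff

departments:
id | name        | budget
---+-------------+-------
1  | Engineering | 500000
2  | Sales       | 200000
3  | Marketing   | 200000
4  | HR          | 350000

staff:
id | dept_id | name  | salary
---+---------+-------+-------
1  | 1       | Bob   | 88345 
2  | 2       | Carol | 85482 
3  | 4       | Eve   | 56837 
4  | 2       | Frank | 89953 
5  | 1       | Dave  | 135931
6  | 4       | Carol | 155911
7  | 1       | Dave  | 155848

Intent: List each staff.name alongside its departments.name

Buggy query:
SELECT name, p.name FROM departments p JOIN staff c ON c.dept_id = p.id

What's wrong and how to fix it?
Bug: 'name' exists in both joined tables, so the database can't tell which one is meant

Fix: Prefix ambiguous columns with the table alias

Corrected query:
SELECT c.name, p.name FROM departments p JOIN staff c ON c.dept_id = p.id

Result:
name  | name       
------+------------
Bob   | Engineering
Carol | Sales      
Eve   | HR         
Frank | Sales      
Dave  | Engineering
Carol | HR         
Dave  | Engineering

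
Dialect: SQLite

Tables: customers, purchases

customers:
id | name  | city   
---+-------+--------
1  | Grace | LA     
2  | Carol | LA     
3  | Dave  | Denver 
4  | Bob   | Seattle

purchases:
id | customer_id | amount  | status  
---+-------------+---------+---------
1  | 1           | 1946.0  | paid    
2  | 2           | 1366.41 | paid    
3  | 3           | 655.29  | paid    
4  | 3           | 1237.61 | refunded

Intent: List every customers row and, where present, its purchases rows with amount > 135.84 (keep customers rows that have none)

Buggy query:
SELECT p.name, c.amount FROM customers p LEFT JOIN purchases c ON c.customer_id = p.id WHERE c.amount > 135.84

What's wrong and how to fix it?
Bug: A WHERE condition on the right-hand table after LEFT JOIN drops unmatched parents

Fix: Put 'c.amount > 135.84' in the JOIN's ON clause instead of WHERE

Corrected query:
SELECT p.name, c.amount FROM customers p LEFT JOIN purchases c ON c.customer_id = p.id AND c.amount > 135.84

Result:
name  | amount 
------+--------
Grace | 1946   
Carol | 1366.41
Dave  | 655.29 
Dave  | 1237.61
Bob   | NULL   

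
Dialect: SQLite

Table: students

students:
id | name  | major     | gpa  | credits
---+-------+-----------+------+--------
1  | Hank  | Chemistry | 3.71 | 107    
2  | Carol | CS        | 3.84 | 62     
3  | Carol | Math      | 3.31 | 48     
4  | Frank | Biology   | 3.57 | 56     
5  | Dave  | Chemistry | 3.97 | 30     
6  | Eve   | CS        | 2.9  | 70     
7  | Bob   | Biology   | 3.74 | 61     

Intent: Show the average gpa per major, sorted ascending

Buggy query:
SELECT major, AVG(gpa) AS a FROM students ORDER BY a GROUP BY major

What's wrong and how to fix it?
Bug: GROUP BY must precede ORDER BY

Fix: Reorder: SELECT … FROM … GROUP BY … ORDER BY …

Corrected query:
SELECT major, AVG(gpa) AS a FROM students GROUP BY major ORDER BY a

Result:
major     | a    
----------+------
Math      | 3.31 
CS        | 3.37 
Biology   | 3.655
Chemistry | 3.84 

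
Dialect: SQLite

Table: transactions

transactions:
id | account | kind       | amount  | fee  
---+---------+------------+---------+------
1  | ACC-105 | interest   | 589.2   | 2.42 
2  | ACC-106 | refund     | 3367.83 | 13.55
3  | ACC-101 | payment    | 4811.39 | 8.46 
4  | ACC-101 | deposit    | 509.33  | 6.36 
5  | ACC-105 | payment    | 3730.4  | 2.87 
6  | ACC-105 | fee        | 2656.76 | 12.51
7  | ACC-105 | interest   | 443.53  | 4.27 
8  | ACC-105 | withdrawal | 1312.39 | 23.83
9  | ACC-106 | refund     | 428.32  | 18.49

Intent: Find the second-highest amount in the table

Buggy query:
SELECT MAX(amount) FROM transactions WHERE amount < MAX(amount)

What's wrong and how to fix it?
Bug: The inner MAX is an aggregate inside WHERE, which is not allowed

Fix: Compute the overall MAX in a subquery, then take MAX of rows below it

Corrected query:
SELECT MAX(amount) FROM transactions WHERE amount < (SELECT MAX(amount) FROM transactions)

Result:
MAX(amount)
-----------
3730.4     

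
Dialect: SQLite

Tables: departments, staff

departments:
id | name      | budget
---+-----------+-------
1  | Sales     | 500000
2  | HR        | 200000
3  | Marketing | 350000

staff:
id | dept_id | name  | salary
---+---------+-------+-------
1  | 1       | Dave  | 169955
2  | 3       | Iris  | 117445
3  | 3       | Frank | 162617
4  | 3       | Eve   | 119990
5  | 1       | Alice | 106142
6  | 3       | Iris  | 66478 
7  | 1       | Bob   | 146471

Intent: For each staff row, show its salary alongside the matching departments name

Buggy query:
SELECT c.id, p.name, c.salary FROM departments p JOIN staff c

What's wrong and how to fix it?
Bug: JOIN with no ON clause produces a cartesian product; every staff row pairs with every departments row

Fix: Add ON c.dept_id = p.id to the JOIN

Corrected query:
SELECT c.id, p.name, c.salary FROM departments p JOIN staff c ON c.dept_id = p.id

Result:
id | name      | salary
---+-----------+-------
1  | Sales     | 169955
2  | Marketing | 117445
3  | Marketing | 162617
4  | Marketing | 119990
5  | Sales     | 106142
6  | Marketing | 66478 
7  | Sales     | 146471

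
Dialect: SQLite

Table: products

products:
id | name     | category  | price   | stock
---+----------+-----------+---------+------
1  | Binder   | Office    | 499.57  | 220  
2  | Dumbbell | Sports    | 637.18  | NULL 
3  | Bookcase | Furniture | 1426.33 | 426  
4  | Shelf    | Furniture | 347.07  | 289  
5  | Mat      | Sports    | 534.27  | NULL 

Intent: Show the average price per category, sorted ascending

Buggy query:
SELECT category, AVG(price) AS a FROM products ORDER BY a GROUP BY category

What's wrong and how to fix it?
Bug: ORDER BY appears before GROUP BY; SQL clause order requires GROUP BY first

Fix: Move ORDER BY to the end, after GROUP BY

Corrected query:
SELECT category, AVG(price) AS a FROM products GROUP BY category ORDER BY a

Result:
category  | a      
----------+--------
Office    | 499.57 
Sports    | 585.725
Furniture | 886.7  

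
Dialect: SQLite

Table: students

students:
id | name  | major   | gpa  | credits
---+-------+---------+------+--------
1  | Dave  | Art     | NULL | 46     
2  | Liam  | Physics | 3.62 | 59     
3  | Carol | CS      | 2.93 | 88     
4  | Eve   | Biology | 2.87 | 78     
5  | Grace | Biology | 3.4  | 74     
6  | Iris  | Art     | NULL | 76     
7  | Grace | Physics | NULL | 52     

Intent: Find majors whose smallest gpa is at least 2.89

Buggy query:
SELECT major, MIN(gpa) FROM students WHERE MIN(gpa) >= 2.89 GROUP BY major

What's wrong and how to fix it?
Bug: MIN() in WHERE is a misuse of aggregate

Fix: Use HAVING for the per-group MIN condition

Corrected query:
SELECT major, MIN(gpa) FROM students GROUP BY major HAVING MIN(gpa) >= 2.89

Result:
major   | MIN(gpa)
--------+---------
CS      | 2.93    
Physics | 3.62    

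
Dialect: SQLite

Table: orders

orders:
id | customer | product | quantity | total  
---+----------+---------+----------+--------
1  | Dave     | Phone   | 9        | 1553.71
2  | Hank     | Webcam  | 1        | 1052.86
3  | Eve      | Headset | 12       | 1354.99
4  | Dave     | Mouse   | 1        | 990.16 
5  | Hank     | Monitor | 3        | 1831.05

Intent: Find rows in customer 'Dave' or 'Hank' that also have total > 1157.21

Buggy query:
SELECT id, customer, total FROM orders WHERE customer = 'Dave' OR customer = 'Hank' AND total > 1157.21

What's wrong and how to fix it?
Bug: AND binds tighter than OR, so this parses as customer = 'Dave' OR (customer = 'Hank' AND total > 1157.21)

Fix: Group the OR with parentheses (or use IN), then AND the threshold

Corrected query:
SELECT id, customer, total FROM orders WHERE (customer = 'Dave' OR customer = 'Hank') AND total > 1157.21

Result:
id | customer | total  
---+----------+--------
1  | Dave     | 1553.71
5  | Hank     | 1831.05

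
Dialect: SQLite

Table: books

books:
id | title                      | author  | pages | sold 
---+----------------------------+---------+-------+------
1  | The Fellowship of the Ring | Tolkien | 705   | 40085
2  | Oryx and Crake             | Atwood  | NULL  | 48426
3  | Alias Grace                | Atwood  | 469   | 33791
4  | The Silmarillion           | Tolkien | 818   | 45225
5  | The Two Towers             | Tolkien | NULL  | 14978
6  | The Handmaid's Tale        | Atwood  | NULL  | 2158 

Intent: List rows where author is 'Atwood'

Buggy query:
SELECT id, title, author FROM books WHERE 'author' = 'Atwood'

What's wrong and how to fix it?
Bug: 'author' in single quotes is a string literal, not the column; the comparison is literal-vs-literal and never true

Fix: Remove the quotes around the column name (or use double quotes for an identifier)

Corrected query:
SELECT id, title, author FROM books WHERE author = 'Atwood'

Result:
id | title               | author
---+---------------------+-------
2  | Oryx and Crake      | Atwood
3  | Alias Grace         | Atwood
6  | The Handmaid's Tale | Atwood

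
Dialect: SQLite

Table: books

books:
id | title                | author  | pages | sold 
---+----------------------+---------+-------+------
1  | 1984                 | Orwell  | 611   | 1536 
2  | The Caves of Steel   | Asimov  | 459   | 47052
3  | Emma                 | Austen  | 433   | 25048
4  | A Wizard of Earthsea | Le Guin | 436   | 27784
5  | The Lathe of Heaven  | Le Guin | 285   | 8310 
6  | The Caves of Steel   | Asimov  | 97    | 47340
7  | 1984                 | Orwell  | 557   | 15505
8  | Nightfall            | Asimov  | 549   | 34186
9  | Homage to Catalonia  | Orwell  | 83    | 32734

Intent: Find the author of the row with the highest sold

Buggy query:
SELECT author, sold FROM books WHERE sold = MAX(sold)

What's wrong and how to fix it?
Bug: WHERE is evaluated per row; an aggregate over the whole table isn't defined there

Fix: Use a subquery: WHERE sold = (SELECT MAX(sold) FROM books)

Corrected query:
SELECT author, sold FROM books WHERE sold = (SELECT MAX(sold) FROM books)

Result:
author | sold 
-------+------
Asimov | 47340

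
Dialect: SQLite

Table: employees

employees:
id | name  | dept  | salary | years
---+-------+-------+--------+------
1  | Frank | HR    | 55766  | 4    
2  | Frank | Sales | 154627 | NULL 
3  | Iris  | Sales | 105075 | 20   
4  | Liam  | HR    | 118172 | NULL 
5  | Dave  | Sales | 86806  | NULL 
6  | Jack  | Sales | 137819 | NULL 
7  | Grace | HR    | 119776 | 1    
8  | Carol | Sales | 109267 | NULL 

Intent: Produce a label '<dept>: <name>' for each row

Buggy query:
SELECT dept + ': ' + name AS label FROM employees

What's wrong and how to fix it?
Bug: '+' is numeric addition; on text columns SQLite converts them to 0 instead of concatenating

Fix: Replace + with || to concatenate text

Corrected query:
SELECT dept || ': ' || name AS label FROM employees

Result:
label       
------------
HR: Frank   
Sales: Frank
Sales: Iris 
HR: Liam    
Sales: Dave 
Sales: Jack 
HR: Grace   
Sales: Carol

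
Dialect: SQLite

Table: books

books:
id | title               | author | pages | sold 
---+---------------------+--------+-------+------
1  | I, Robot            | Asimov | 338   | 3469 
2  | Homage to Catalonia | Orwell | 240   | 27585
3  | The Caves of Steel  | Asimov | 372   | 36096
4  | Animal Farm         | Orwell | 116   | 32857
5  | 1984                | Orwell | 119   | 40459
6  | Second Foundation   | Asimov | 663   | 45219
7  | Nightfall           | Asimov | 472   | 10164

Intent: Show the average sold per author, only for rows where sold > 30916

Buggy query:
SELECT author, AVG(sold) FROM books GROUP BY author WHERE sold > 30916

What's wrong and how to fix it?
Bug: WHERE cannot follow GROUP BY

Fix: Move the WHERE clause before GROUP BY

Corrected query:
SELECT author, AVG(sold) FROM books WHERE sold > 30916 GROUP BY author

Result:
author | AVG(sold)
-------+----------
Asimov | 40657.5  
Orwell | 36658    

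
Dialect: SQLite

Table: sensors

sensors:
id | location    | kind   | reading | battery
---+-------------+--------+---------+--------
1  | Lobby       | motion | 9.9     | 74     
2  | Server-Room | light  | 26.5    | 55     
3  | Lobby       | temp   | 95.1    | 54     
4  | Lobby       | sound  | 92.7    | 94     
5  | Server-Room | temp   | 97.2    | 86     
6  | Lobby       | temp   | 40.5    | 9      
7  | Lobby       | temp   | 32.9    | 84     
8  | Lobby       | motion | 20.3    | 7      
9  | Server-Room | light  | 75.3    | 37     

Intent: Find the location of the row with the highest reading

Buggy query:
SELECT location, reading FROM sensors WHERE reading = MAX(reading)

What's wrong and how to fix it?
Bug: WHERE is evaluated per row; an aggregate over the whole table isn't defined there

Fix: Use a subquery: WHERE reading = (SELECT MAX(reading) FROM sensors)

Corrected query:
SELECT location, reading FROM sensors WHERE reading = (SELECT MAX(reading) FROM sensors)

Result:
location    | reading
------------+--------
Server-Room | 97.2   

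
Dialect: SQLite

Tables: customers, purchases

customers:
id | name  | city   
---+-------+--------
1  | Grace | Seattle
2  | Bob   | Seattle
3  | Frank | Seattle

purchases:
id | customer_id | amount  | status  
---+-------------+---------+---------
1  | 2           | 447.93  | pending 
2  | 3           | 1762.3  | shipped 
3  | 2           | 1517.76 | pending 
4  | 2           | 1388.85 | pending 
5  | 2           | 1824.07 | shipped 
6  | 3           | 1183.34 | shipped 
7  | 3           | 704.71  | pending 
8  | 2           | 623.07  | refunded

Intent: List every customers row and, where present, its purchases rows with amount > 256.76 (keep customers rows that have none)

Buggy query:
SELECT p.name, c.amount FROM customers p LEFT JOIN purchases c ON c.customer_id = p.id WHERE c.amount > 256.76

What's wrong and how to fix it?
Bug: Filtering c.amount in WHERE discards the NULL rows produced by LEFT JOIN, turning it into an inner join

Fix: Put 'c.amount > 256.76' in the JOIN's ON clause instead of WHERE

Corrected query:
SELECT p.name, c.amount FROM customers p LEFT JOIN purchases c ON c.customer_id = p.id AND c.amount > 256.76

Result:
name  | amount 
------+--------
Grace | NULL   
Bob   | 447.93 
Bob   | 623.07 
Bob   | 1388.85
Bob   | 1517.76
Bob   | 1824.07
Frank | 704.71 
Frank | 1183.34
Frank | 1762.3 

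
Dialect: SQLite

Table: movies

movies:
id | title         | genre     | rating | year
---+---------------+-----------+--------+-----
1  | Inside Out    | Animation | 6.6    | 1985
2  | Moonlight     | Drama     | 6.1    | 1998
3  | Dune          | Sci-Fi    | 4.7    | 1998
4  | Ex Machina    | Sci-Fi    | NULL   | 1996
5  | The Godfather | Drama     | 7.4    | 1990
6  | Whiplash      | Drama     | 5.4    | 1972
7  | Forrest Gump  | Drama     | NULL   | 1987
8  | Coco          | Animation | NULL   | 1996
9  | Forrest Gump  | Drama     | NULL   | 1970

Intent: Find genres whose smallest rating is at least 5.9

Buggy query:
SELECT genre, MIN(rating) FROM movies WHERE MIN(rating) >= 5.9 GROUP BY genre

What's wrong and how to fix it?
Bug: MIN() in WHERE is a misuse of aggregate

Fix: Use HAVING for the per-group MIN condition

Corrected query:
SELECT genre, MIN(rating) FROM movies GROUP BY genre HAVING MIN(rating) >= 5.9

Result:
genre     | MIN(rating)
----------+------------
Animation | 6.6        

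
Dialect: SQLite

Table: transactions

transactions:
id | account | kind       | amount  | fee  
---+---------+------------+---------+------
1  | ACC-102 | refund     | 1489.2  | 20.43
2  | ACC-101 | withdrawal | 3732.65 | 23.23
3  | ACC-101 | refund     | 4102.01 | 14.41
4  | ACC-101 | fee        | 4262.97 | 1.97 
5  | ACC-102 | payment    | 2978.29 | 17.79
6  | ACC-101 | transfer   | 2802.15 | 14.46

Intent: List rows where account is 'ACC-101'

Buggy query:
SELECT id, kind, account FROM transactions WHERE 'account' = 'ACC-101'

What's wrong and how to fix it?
Bug: Single quotes denote string literals in SQL; the column name is being compared as a constant string

Fix: Remove the quotes around the column name (or use double quotes for an identifier)

Corrected query:
SELECT id, kind, account FROM transactions WHERE account = 'ACC-101'

Result:
id | kind       | account
---+------------+--------
2  | withdrawal | ACC-101
3  | refund     | ACC-101
4  | fee        | ACC-101
6  | transfer   | ACC-101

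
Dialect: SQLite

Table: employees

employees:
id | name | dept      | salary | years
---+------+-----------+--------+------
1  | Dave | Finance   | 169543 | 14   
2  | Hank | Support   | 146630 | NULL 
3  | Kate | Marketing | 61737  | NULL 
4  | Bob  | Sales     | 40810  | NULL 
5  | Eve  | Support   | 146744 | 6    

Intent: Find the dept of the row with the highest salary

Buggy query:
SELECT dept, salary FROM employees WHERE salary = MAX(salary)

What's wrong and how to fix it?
Bug: MAX(salary) is an aggregate and cannot be used directly in WHERE

Fix: Wrap MAX in a scalar subquery so WHERE compares against a single value

Corrected query:
SELECT dept, salary FROM employees WHERE salary = (SELECT MAX(salary) FROM employees)

Result:
dept    | salary
--------+-------
Finance | 169543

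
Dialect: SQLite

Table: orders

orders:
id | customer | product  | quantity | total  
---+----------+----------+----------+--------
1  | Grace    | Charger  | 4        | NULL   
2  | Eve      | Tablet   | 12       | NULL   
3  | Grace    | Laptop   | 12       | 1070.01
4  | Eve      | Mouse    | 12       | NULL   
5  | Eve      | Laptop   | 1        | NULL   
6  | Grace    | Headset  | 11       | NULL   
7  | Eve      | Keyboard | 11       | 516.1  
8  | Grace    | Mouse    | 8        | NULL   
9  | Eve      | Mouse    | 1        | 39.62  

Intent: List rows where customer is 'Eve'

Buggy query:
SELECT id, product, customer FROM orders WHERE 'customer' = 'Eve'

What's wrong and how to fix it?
Bug: 'customer' in single quotes is a string literal, not the column; the comparison is literal-vs-literal and never true

Fix: Reference the column as customer without single quotes

Corrected query:
SELECT id, product, customer FROM orders WHERE customer = 'Eve'

Result:
id | product  | customer
---+----------+---------
2  | Tablet   | Eve     
4  | Mouse    | Eve     
5  | Laptop   | Eve     
7  | Keyboard | Eve     
9  | Mouse    | Eve     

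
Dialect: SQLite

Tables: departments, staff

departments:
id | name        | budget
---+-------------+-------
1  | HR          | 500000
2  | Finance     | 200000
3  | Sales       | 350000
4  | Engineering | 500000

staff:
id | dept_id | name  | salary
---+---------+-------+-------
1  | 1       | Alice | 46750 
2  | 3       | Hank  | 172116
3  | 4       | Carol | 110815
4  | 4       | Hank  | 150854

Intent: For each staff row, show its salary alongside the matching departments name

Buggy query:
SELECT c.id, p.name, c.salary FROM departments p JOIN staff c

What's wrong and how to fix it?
Bug: JOIN with no ON clause produces a cartesian product; every staff row pairs with every departments row

Fix: Specify the join condition linking the foreign key to the parent id

Corrected query:
SELECT c.id, p.name, c.salary FROM departments p JOIN staff c ON c.dept_id = p.id

Result:
id | name        | salary
---+-------------+-------
1  | HR          | 46750 
2  | Sales       | 172116
3  | Engineering | 110815
4  | Engineering | 150854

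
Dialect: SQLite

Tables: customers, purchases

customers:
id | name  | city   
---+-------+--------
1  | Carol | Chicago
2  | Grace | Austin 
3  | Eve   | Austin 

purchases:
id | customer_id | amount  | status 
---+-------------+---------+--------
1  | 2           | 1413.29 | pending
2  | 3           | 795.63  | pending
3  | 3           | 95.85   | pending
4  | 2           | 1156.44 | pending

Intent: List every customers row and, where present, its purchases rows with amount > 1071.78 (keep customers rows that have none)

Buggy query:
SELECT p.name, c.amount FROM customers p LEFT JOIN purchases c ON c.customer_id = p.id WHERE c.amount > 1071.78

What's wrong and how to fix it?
Bug: Filtering c.amount in WHERE discards the NULL rows produced by LEFT JOIN, turning it into an inner join

Fix: Put 'c.amount > 1071.78' in the JOIN's ON clause instead of WHERE

Corrected query:
SELECT p.name, c.amount FROM customers p LEFT JOIN purchases c ON c.customer_id = p.id AND c.amount > 1071.78

Result:
name  | amount 
------+--------
Carol | NULL   
Grace | 1156.44
Grace | 1413.29
Eve   | NULL   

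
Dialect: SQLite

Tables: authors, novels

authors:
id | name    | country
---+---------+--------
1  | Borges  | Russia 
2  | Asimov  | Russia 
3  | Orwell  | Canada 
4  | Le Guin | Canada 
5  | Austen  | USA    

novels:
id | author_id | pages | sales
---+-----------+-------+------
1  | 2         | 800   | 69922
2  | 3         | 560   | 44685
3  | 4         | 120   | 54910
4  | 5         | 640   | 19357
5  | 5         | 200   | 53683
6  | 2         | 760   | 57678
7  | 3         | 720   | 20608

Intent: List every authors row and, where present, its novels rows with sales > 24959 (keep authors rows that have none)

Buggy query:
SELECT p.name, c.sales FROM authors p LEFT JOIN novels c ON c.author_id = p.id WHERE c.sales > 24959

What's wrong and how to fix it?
Bug: A WHERE condition on the right-hand table after LEFT JOIN drops unmatched parents

Fix: Put 'c.sales > 24959' in the JOIN's ON clause instead of WHERE

Corrected query:
SELECT p.name, c.sales FROM authors p LEFT JOIN novels c ON c.author_id = p.id AND c.sales > 24959

Result:
name    | sales
--------+------
Borges  | NULL 
Asimov  | 57678
Asimov  | 69922
Orwell  | 44685
Le Guin | 54910
Austen  | 53683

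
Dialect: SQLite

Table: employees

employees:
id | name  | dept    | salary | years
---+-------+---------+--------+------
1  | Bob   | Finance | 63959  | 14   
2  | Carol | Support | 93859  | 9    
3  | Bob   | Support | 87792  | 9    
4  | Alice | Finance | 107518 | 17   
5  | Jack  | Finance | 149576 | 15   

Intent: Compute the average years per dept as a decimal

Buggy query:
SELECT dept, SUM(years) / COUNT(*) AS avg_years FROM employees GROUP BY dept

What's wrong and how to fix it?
Bug: Both operands are integers, so '/' performs integer division and truncates

Fix: Cast one side to REAL so the division keeps the fractional part

Corrected query:
SELECT dept, SUM(years) * 1.0 / COUNT(*) AS avg_years FROM employees GROUP BY dept

Result:
dept    | avg_years
--------+----------
Finance | 15.333333
Support | 9        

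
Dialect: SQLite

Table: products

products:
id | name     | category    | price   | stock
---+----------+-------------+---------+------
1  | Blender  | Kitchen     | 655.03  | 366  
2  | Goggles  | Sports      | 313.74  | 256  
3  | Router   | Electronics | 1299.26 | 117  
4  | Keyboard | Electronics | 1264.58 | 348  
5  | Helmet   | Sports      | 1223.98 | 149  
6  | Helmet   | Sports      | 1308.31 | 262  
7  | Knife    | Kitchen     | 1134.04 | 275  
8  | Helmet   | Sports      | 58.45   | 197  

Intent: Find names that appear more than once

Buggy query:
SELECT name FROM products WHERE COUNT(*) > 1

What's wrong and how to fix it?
Bug: WHERE can't reference COUNT(*); aggregates are computed after WHERE

Fix: Group first, then use HAVING for the count condition

Corrected query:
SELECT name FROM products GROUP BY name HAVING COUNT(*) > 1

Result:
name  
------
Helmet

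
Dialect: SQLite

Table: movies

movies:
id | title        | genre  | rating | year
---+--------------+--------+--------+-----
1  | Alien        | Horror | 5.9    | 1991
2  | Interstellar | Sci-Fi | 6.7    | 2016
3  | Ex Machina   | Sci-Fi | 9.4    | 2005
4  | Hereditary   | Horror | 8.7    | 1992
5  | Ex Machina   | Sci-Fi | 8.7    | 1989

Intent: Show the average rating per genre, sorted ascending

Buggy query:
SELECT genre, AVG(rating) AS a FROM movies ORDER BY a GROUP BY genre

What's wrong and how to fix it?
Bug: ORDER BY appears before GROUP BY; SQL clause order requires GROUP BY first

Fix: Move ORDER BY to the end, after GROUP BY

Corrected query:
SELECT genre, AVG(rating) AS a FROM movies GROUP BY genre ORDER BY a

Result:
genre  | a       
-------+---------
Horror | 7.3     
Sci-Fi | 8.266667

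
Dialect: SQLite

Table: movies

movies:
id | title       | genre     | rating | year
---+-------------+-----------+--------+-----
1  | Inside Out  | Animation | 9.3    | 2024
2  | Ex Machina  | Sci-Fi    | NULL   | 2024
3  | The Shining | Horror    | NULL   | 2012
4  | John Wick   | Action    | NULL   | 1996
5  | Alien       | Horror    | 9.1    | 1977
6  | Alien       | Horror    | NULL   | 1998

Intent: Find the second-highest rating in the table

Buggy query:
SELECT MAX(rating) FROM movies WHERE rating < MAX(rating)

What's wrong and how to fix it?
Bug: The inner MAX is an aggregate inside WHERE, which is not allowed

Fix: Compute the overall MAX in a subquery, then take MAX of rows below it

Corrected query:
SELECT MAX(rating) FROM movies WHERE rating < (SELECT MAX(rating) FROM movies)

Result:
MAX(rating)
-----------
9.1        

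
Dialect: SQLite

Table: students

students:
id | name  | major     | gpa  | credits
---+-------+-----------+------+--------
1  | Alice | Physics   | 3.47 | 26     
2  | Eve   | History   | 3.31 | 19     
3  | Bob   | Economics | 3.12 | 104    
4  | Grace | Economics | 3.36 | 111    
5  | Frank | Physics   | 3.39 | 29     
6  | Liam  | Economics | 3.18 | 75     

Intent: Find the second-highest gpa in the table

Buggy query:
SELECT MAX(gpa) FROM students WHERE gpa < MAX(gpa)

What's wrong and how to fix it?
Bug: MAX(gpa) on the right of the comparison is an aggregate-in-WHERE error

Fix: Compute the overall MAX in a subquery, then take MAX of rows below it

Corrected query:
SELECT MAX(gpa) FROM students WHERE gpa < (SELECT MAX(gpa) FROM students)

Result:
MAX(gpa)
--------
3.39    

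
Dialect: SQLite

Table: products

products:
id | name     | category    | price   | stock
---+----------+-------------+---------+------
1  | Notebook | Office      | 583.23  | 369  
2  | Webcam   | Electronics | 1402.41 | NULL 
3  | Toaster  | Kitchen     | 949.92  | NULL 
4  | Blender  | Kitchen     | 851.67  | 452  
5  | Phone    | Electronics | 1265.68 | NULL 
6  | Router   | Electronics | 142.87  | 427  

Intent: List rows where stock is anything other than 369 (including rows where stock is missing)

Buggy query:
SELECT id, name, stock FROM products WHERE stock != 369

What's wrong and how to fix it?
Bug: 'stock != 369' is unknown when stock is NULL, so NULL rows are silently excluded

Fix: Add an explicit OR stock IS NULL to include the missing-value rows

Corrected query:
SELECT id, name, stock FROM products WHERE stock != 369 OR stock IS NULL

Result:
id | name    | stock
---+---------+------
2  | Webcam  | NULL 
3  | Toaster | NULL 
4  | Blender | 452  
5  | Phone   | NULL 
6  | Router  | 427  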